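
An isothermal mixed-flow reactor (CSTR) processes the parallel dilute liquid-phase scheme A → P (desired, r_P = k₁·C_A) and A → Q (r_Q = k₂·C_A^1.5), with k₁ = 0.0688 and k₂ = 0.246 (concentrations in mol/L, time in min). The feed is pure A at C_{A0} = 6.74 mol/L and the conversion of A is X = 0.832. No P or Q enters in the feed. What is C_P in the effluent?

1.17 mol/L

Exit C_A = C_{A0}(1−X) = 6.74×0.168 = 1.132 mol/L.
A CSTR operates uniformly at the exit composition, giving r_P = 0.07790 and r_Q = 0.2964 (each k·C_A^n at C_A = 1.132).
Fraction of consumed A going to P: r_P/(r_P+r_Q) = 0.2081.
C_P = 0.2081·C_{A0}·X = 0.2081×6.74×0.832 = 1.17 mol/L.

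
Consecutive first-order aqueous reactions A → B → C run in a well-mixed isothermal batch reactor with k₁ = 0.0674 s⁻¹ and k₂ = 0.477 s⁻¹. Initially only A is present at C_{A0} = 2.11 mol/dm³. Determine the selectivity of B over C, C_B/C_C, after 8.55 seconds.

0.257

For first-order series with pure A initially, C_B(t) = k₁C_{A0}/(k₂−k₁)·(e^(−k₁t) − e^(−k₂t)).
e^(−k₁t) = e^(−0.0674×8.55) = e^(−0.5763) = 0.5620; e^(−k₂t) = e^(−4.078) = 0.01694.
C_B = 0.0674×2.11/(0.477−0.0674) × (0.5620−0.01694) = 0.3472×0.5451 = 0.1892 mol/dm³.
C_A = C_{A0}e^(−k₁t) = 1.186 mol/dm³, so C_C = C_{A0}−C_A−C_B = 0.7350 mol/dm³; C_B/C_C = 0.257.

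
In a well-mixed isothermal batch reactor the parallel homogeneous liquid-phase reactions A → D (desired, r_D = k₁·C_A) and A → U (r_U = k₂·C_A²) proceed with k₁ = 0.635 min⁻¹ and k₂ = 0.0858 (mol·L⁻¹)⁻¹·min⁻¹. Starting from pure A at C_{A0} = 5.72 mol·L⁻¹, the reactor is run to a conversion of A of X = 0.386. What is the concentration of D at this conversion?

1.36 mol·L⁻¹

C_A = C_{A0}(1−X) = 3.512 mol·L⁻¹.
Along a PFR/batch, dC_D/dC_A = −r_D/(r_D+r_U) = −k₁/(k₁+k₂·C_A).
Integrating from C_{A0} to C_A: C_D = (0.635/0.0858)·ln[(0.635+0.0858·5.72)/(0.635+0.0858·3.51)] = 7.401·ln(1.126/0.9363) = 1.364 mol·L⁻¹.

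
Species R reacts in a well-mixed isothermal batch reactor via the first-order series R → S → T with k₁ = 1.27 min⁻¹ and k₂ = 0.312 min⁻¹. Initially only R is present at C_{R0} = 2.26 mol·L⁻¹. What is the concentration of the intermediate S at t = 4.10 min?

For first-order series with pure R initially, C_S(t) = k₁C_{R0}/(k₂−k₁)·(e^(−k₁t) − e^(−k₂t)).
e^(−k₁t) = e^(−1.27×4.10) = e^(−5.207) = 0.005478; e^(−k₂t) = e^(−1.279) = 0.2783.
C_S = 1.27×2.26/(0.312−1.27) × (0.005478−0.2783) = (-2.996)×(-0.2728) = 0.8173 mol·L⁻¹.

0.817 mol·L⁻¹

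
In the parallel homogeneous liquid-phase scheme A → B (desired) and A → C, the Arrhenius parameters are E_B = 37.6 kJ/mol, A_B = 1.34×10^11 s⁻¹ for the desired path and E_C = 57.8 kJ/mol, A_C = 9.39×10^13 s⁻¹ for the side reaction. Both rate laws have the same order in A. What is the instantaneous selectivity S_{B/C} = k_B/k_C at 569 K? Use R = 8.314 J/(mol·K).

0.102

k_B/k_C = (A_B/A_C)·exp[−(E_B−E_C)/(RT)] = (A_B/A_C)·exp[(E_C−E_B)/(RT)].
(E_C−E_B)/(RT) = (57.8−37.6)×10³/(8.314×569) = 20200/4731 = 4.270.
k_B/k_C = (1.34×10^11/9.39×10^13)·exp(4.270) = 0.001427 × 71.52 = 0.102.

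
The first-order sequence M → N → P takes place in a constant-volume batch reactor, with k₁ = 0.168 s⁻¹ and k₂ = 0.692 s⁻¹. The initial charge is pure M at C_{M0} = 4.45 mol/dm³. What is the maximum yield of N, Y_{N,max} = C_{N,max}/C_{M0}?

At the optimum, C_{N,max}/C_{M0} = (k₁/k₂)^[k₂/(k₂−k₁)].
= (0.168/0.692)^(0.692/(0.692−0.168)) = (0.2428)^(1.321) = 0.1542.

0.154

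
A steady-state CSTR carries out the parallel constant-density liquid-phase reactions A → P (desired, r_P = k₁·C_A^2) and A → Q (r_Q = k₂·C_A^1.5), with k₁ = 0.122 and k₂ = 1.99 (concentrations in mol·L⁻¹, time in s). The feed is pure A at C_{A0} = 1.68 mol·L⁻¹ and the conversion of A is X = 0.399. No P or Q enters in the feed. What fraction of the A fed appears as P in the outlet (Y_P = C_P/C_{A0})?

Exit C_A = C_{A0}(1−X) = 1.68×0.601 = 1.010 mol·L⁻¹.
A CSTR operates uniformly at the exit composition, giving r_P = 0.1244 and r_Q = 2.019 (each k·C_A^n at C_A = 1.010).
Fraction of consumed A going to P: r_P/(r_P+r_Q) = 0.05803.
C_P = 0.05803·C_{A0}·X = 0.05803×1.68×0.399 = 0.0389 mol·L⁻¹; Y_P = C_P/C_{A0} = 0.0232.

0.0232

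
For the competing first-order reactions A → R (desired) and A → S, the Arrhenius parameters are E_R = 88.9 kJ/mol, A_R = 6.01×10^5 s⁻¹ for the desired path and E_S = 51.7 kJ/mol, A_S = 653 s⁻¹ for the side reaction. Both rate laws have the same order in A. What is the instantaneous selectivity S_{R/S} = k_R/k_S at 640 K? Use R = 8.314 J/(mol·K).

Since both paths have the same order in A, the concentration cancels and S_{R/S} = k_R/k_S = (A_R/A_S)·exp[(E_S−E_R)/(RT)].
(E_S−E_R)/(RT) = (51.7−88.9)×10³/(8.314×640) = -37200/5321 = -6.991.
k_R/k_S = (6.01×10^5/653)·exp(-6.991) = 920.4 × 9.199×10^-4 = 0.847.

0.847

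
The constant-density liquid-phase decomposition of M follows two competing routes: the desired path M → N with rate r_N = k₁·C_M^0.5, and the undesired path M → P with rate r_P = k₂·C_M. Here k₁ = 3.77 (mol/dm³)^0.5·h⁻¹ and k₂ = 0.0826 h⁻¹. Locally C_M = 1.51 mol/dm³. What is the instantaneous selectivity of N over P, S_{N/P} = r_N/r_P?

S_{N/P} = r_N/r_P = (k₁·C_M^0.5)/(k₂·C_M) = (k₁/k₂)·C_M^-0.5.
= (3.77×1.510^0.5) / (0.0826×1.510) = 4.633/0.1247 = 37.1.

37.1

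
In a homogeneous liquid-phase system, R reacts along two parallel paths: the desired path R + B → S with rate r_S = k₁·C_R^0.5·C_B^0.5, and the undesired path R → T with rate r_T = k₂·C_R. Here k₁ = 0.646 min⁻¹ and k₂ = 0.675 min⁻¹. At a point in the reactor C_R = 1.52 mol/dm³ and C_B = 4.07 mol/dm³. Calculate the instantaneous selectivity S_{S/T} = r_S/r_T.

S_{S/T} = r_S/r_T = (k₁·C_R^0.5·C_B^0.5)/(k₂·C_R) = (k₁/k₂)·C_R^-0.5·C_B^0.5.
= (0.646×1.520^0.5×4.070^0.5) / (0.675×1.520) = 1.607/1.026 = 1.57.
The undesired path is higher order in R, so low C_R (CSTR or dilute feed) favours S.

1.57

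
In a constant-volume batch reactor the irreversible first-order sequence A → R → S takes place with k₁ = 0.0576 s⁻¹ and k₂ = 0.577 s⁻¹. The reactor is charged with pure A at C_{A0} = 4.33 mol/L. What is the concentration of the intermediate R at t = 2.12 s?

0.284 mol/L

The intermediate concentration in a first-order A→B→C sequence is C_R = k₁C_{A0}(e^(−k₁t) − e^(−k₂t))/(k₂−k₁).
e^(−k₁t) = e^(−0.0576×2.12) = e^(−0.1221) = 0.8850; e^(−k₂t) = e^(−1.223) = 0.2943.
C_R = 0.0576×4.33/(0.577−0.0576) × (0.8850−0.2943) = 0.4802×0.5908 = 0.2837 mol/L.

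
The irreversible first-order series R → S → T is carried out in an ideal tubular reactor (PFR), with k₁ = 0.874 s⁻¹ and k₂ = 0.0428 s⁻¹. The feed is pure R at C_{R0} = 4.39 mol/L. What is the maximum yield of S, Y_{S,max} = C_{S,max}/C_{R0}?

0.856

Evaluating C_S at τ_opt = ln(k₂/k₁)/(k₂−k₁) gives C_{S,max}/C_{R0} = (k₁/k₂)^[k₂/(k₂−k₁)].
= (0.874/0.0428)^(0.0428/(0.0428−0.874)) = (20.42)^(-0.05149) = 0.8561.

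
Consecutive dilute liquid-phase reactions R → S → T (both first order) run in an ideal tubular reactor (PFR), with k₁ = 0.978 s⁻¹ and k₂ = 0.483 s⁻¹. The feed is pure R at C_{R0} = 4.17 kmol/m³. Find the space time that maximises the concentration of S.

1.43 s

Setting dC_S/dτ = 0 gives τ_opt = ln(k₂/k₁)/(k₂−k₁).
= ln(0.483/0.978)/(0.483−0.978) = ln(0.4939)/-0.4950 = -0.7055/-0.4950 = 1.43 s.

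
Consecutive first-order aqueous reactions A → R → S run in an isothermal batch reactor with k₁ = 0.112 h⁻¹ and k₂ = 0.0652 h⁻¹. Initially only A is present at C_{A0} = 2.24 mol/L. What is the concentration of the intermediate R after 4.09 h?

0.715 mol/L

Solving the coupled first-order balances gives C_R(t) = [k₁/(k₂−k₁)]·C_{A0}·(e^(−k₁t) − e^(−k₂t)).
e^(−k₁t) = e^(−0.112×4.09) = e^(−0.4581) = 0.6325; e^(−k₂t) = e^(−0.2667) = 0.7659.
C_R = 0.112×2.24/(0.0652−0.112) × (0.6325−0.7659) = (-5.361)×(-0.1334) = 0.7153 mol/L.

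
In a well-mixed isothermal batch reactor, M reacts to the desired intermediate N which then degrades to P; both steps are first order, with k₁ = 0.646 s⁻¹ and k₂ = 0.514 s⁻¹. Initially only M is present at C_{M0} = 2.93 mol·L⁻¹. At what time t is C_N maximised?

1.73 s

The intermediate peaks when r₁ = r₂, i.e. k₁e^(−k₁t) = k₂e^(−k₂t), giving t_opt = ln(k₂/k₁)/(k₂−k₁).
= ln(0.514/0.646)/(0.514−0.646) = ln(0.7957)/-0.1320 = -0.2286/-0.1320 = 1.73 s.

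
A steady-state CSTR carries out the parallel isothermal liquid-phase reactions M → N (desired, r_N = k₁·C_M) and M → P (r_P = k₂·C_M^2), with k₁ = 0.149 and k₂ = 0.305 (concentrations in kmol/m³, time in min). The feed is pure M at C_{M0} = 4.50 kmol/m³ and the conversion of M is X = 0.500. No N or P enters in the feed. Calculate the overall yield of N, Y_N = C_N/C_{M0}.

0.0892

Exit C_M = C_{M0}(1−X) = 4.50×0.500 = 2.250 kmol/m³.
Rates in a CSTR are evaluated at the outlet concentration: r_N = 0.149×2.250 = 0.3352, r_P = 0.305×2.250^2 = 1.544.
Fraction of consumed M going to N: r_N/(r_N+r_P) = 0.1784.
C_N = 0.1784·C_{M0}·X = 0.1784×4.50×0.500 = 0.401 kmol/m³; Y_N = C_N/C_{M0} = 0.0892.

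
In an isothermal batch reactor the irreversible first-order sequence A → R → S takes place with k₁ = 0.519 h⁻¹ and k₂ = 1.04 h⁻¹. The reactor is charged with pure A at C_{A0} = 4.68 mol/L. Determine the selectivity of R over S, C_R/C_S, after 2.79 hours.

0.306

The intermediate concentration in a first-order A→B→C sequence is C_R = k₁C_{A0}(e^(−k₁t) − e^(−k₂t))/(k₂−k₁).
e^(−k₁t) = e^(−0.519×2.79) = e^(−1.448) = 0.2350; e^(−k₂t) = e^(−2.902) = 0.05494.
C_R = 0.519×4.68/(1.04−0.519) × (0.2350−0.05494) = 4.662×0.1801 = 0.8396 mol/L.
C_A = C_{A0}e^(−k₁t) = 1.100 mol/L, so C_S = C_{A0}−C_A−C_R = 2.740 mol/L; C_R/C_S = 0.306.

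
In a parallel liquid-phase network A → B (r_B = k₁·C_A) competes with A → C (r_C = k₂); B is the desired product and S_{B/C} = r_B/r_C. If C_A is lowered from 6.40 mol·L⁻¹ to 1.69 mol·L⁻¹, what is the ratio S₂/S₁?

S_{B/C} = (k₁/k₂)·C_A, so S₂/S₁ = (C_{A,2}/C_{A,1}).
= 1.69/6.40 = 0.264.

0.264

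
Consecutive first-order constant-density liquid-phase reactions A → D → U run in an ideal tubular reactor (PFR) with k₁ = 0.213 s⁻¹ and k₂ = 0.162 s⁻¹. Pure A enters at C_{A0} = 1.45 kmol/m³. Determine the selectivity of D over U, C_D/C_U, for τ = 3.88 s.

For first-order series with pure A initially, C_D(τ) = k₁C_{A0}/(k₂−k₁)·(e^(−k₁τ) − e^(−k₂τ)).
e^(−k₁τ) = e^(−0.213×3.88) = e^(−0.8264) = 0.4376; e^(−k₂τ) = e^(−0.6286) = 0.5334.
C_D = 0.213×1.45/(0.162−0.213) × (0.4376−0.5334) = (-6.056)×(-0.09575) = 0.5799 kmol/m³.
C_A = C_{A0}e^(−k₁τ) = 0.6345 kmol/m³, so C_U = C_{A0}−C_A−C_D = 0.2356 kmol/m³; C_D/C_U = 2.46.

2.46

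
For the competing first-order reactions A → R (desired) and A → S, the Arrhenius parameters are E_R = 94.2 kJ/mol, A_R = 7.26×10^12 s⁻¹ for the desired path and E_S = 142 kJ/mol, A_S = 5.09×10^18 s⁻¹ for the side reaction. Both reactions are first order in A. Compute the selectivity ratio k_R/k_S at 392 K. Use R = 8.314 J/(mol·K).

3.34

k_R/k_S = (A_R/A_S)·exp[−(E_R−E_S)/(RT)] = (A_R/A_S)·exp[(E_S−E_R)/(RT)].
(E_S−E_R)/(RT) = (142−94.2)×10³/(8.314×392) = 47800/3259 = 14.67.
k_R/k_S = (7.26×10^12/5.09×10^18)·exp(14.67) = 1.426×10^-6 × 2.342×10^6 = 3.34.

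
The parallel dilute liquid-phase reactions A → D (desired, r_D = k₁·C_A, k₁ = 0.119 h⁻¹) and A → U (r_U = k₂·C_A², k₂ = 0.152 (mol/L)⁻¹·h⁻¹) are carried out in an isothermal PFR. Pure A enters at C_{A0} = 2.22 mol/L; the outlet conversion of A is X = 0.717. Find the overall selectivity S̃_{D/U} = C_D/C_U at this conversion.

C_A = C_{A0}(1−X) = 0.6283 mol/L.
Along a PFR/batch, dC_D/dC_A = −r_D/(r_D+r_U) = −k₁/(k₁+k₂·C_A).
Integrating from C_{A0} to C_A: C_D = (0.119/0.152)·ln[(0.119+0.152·2.22)/(0.119+0.152·0.628)] = 0.7829·ln(0.4564/0.2145) = 0.5912 mol/L.
C_U = (C_{A0}−C_A)−C_D = 1.001 mol/L; S̃_{D/U} = 0.5912/1.001 = 0.591.

0.591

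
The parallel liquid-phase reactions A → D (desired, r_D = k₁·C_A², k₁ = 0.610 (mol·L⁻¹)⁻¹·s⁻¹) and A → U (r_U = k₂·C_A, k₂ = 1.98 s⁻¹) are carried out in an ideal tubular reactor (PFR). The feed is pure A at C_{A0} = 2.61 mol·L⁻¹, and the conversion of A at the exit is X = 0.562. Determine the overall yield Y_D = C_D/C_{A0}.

C_A = C_{A0}(1−X) = 1.143 mol·L⁻¹.
Along a PFR/batch, dC_U/dC_A = −r_U/(r_D+r_U) = −k₂/(k₂+k₁·C_A).
Integrating from C_{A0} to C_A: C_U = (1.98/0.610)·ln[(1.98+0.610·2.61)/(1.98+0.610·1.14)] = 3.246·ln(3.572/2.677) = 0.9359 mol·L⁻¹.
Then C_D = (C_{A0}−C_A) − C_U = 1.467 − 0.9359 = 0.5309 mol·L⁻¹.
Y_D = C_D/C_{A0} = 0.5309/2.61 = 0.203.

0.203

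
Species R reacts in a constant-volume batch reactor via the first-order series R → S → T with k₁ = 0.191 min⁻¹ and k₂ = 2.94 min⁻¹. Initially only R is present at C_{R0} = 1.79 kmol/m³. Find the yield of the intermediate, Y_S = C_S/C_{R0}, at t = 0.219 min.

0.0301

The intermediate concentration in a first-order A→B→C sequence is C_S = k₁C_{R0}(e^(−k₁t) − e^(−k₂t))/(k₂−k₁).
e^(−k₁t) = e^(−0.191×0.219) = e^(−0.04183) = 0.9590; e^(−k₂t) = e^(−0.6439) = 0.5253.
C_S = 0.191×1.79/(2.94−0.191) × (0.9590−0.5253) = 0.1244×0.4338 = 0.05395 kmol/m³.
Y_S = C_S/C_{R0} = 0.05395/1.79 = 0.0301.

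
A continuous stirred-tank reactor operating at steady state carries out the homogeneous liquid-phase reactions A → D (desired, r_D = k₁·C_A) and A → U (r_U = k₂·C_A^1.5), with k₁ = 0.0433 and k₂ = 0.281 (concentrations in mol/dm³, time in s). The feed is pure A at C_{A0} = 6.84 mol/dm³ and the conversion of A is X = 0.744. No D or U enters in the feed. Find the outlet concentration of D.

Exit C_A = C_{A0}(1−X) = 6.84×0.256 = 1.751 mol/dm³.
Rates in a CSTR are evaluated at the outlet concentration: r_D = 0.0433×1.751 = 0.07582, r_U = 0.281×1.751^1.5 = 0.6511.
Fraction of consumed A going to D: r_D/(r_D+r_U) = 0.1043.
C_D = 0.1043·C_{A0}·X = 0.1043×6.84×0.744 = 0.531 mol/dm³.

0.531 mol/dm³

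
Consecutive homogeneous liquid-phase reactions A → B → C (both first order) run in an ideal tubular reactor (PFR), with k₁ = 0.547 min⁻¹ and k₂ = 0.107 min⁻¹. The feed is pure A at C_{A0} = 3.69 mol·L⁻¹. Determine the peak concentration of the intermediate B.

At the optimum, C_{B,max}/C_{A0} = (k₁/k₂)^[k₂/(k₂−k₁)].
= (0.547/0.107)^(0.107/(0.107−0.547)) = (5.112)^(-0.2432) = 0.6725.
C_{B,max} = 0.6725×3.69 = 2.48 mol·L⁻¹.

2.48 mol·L⁻¹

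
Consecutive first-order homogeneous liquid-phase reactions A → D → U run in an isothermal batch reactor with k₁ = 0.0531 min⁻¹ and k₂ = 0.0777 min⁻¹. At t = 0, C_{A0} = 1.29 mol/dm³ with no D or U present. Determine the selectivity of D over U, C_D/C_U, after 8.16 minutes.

2.62

Solving the coupled first-order balances gives C_D(t) = [k₁/(k₂−k₁)]·C_{A0}·(e^(−k₁t) − e^(−k₂t)).
e^(−k₁t) = e^(−0.0531×8.16) = e^(−0.4333) = 0.6484; e^(−k₂t) = e^(−0.6340) = 0.5304.
C_D = 0.0531×1.29/(0.0777−0.0531) × (0.6484−0.5304) = 2.785×0.1179 = 0.3283 mol/dm³.
C_A = C_{A0}e^(−k₁t) = 0.8364 mol/dm³, so C_U = C_{A0}−C_A−C_D = 0.1253 mol/dm³; C_D/C_U = 2.62.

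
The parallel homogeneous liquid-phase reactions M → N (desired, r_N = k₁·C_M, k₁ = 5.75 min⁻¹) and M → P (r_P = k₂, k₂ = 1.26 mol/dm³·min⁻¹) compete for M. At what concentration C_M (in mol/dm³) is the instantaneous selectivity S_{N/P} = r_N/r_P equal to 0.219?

S_{N/P} = (k₁/k₂)·C_M ⇒ C_M = S·k₂/k₁.
= 0.219×1.26/5.75 = 0.0480 mol/dm³.

0.0480 mol/dm³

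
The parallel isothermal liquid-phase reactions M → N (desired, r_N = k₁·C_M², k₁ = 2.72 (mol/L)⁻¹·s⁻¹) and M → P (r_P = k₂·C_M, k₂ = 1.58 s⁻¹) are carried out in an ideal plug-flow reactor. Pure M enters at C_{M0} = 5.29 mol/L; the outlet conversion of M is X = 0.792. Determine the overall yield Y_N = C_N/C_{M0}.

C_M = C_{M0}(1−X) = 1.100 mol/L.
Along a PFR/batch, dC_P/dC_M = −r_P/(r_N+r_P) = −k₂/(k₂+k₁·C_M).
Integrating from C_{M0} to C_M: C_P = (1.58/2.72)·ln[(1.58+2.72·5.29)/(1.58+2.72·1.10)] = 0.5809·ln(15.97/4.573) = 0.7264 mol/L.
Then C_N = (C_{M0}−C_M) − C_P = 4.190 − 0.7264 = 3.463 mol/L.
Y_N = C_N/C_{M0} = 3.463/5.29 = 0.655.

0.655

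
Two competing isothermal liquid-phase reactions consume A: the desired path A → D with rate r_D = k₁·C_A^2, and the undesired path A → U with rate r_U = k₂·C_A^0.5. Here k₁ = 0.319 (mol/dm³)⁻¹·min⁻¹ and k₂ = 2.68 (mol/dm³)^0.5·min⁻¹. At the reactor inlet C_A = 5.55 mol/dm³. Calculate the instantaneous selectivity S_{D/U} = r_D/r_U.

S_{D/U} = r_D/r_U = (k₁·C_A^2)/(k₂·C_A^0.5) = (k₁/k₂)·C_A^1.5.
= (0.319×5.550^2) / (2.68×5.550^0.5) = 9.826/6.314 = 1.56.
Since the desired path is higher order in A, keeping C_A high (PFR or concentrated feed) favours D.

1.56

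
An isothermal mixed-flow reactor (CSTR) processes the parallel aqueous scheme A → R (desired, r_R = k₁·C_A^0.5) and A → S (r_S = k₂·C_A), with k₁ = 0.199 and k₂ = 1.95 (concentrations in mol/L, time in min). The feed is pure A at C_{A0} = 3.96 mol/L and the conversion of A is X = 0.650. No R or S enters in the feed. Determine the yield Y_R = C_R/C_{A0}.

0.0518

Exit C_A = C_{A0}(1−X) = 3.96×0.350 = 1.386 mol/L.
A CSTR operates uniformly at the exit composition, giving r_R = 0.2343 and r_S = 2.703 (each k·C_A^n at C_A = 1.386).
Fraction of consumed A going to R: r_R/(r_R+r_S) = 0.07977.
C_R = 0.07977·C_{A0}·X = 0.07977×3.96×0.650 = 0.205 mol/L; Y_R = C_R/C_{A0} = 0.0518.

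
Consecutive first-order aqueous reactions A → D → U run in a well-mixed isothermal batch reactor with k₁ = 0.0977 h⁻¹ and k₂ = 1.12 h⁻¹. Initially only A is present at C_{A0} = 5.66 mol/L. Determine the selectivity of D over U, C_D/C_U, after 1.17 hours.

For first-order series with pure A initially, C_D(t) = k₁C_{A0}/(k₂−k₁)·(e^(−k₁t) − e^(−k₂t)).
e^(−k₁t) = e^(−0.0977×1.17) = e^(−0.1143) = 0.8920; e^(−k₂t) = e^(−1.310) = 0.2697.
C_D = 0.0977×5.66/(1.12−0.0977) × (0.8920−0.2697) = 0.5409×0.6223 = 0.3366 mol/L.
C_A = C_{A0}e^(−k₁t) = 5.049 mol/L, so C_U = C_{A0}−C_A−C_D = 0.2748 mol/L; C_D/C_U = 1.22.

1.22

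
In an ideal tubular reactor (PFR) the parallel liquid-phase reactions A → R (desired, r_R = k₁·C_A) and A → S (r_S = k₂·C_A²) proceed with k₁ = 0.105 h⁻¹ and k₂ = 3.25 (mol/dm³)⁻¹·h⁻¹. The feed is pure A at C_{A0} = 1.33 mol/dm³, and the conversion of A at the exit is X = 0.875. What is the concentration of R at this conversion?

0.0622 mol/dm³

C_A = C_{A0}(1−X) = 0.1663 mol/dm³.
Along a PFR/batch, dC_R/dC_A = −r_R/(r_R+r_S) = −k₁/(k₁+k₂·C_A).
Integrating from C_{A0} to C_A: C_R = (0.105/3.25)·ln[(0.105+3.25·1.33)/(0.105+3.25·0.166)] = 0.03231·ln(4.428/0.6453) = 0.06222 mol/dm³.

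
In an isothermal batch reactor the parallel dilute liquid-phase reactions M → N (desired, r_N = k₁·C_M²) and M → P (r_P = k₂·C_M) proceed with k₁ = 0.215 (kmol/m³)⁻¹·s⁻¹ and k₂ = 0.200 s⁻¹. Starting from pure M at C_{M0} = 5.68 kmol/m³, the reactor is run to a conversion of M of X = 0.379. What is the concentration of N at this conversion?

1.79 kmol/m³

C_M = C_{M0}(1−X) = 3.527 kmol/m³.
Along a PFR/batch, dC_P/dC_M = −r_P/(r_N+r_P) = −k₂/(k₂+k₁·C_M).
Integrating from C_{M0} to C_M: C_P = (0.200/0.215)·ln[(0.200+0.215·5.68)/(0.200+0.215·3.53)] = 0.9302·ln(1.421/0.9584) = 0.3665 kmol/m³.
Then C_N = (C_{M0}−C_M) − C_P = 2.153 − 0.3665 = 1.786 kmol/m³.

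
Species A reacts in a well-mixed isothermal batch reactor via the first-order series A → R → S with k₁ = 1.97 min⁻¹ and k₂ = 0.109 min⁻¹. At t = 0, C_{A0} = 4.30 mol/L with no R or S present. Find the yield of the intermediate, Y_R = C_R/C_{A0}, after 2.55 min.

Solving the coupled first-order balances gives C_R(t) = [k₁/(k₂−k₁)]·C_{A0}·(e^(−k₁t) − e^(−k₂t)).
e^(−k₁t) = e^(−1.97×2.55) = e^(−5.023) = 0.006581; e^(−k₂t) = e^(−0.2779) = 0.7573.
C_R = 1.97×4.30/(0.109−1.97) × (0.006581−0.7573) = (-4.552)×(-0.7508) = 3.417 mol/L.
Y_R = C_R/C_{A0} = 3.417/4.30 = 0.795.

0.795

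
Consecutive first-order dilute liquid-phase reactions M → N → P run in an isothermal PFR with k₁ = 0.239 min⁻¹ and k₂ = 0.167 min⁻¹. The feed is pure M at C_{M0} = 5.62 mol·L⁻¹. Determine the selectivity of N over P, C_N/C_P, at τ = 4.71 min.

1.81

For first-order series with pure M initially, C_N(τ) = k₁C_{M0}/(k₂−k₁)·(e^(−k₁τ) − e^(−k₂τ)).
e^(−k₁τ) = e^(−0.239×4.71) = e^(−1.126) = 0.3244; e^(−k₂τ) = e^(−0.7866) = 0.4554.
C_N = 0.239×5.62/(0.167−0.239) × (0.3244−0.4554) = (-18.66)×(-0.1310) = 2.443 mol·L⁻¹.
C_M = C_{M0}e^(−k₁τ) = 1.823 mol·L⁻¹, so C_P = C_{M0}−C_M−C_N = 1.353 mol·L⁻¹; C_N/C_P = 1.81.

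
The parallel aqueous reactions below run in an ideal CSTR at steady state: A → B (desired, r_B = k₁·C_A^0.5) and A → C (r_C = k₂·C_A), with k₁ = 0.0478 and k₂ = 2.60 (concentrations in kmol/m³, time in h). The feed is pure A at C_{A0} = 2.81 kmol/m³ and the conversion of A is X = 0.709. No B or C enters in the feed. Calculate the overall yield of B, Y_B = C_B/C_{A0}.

0.0141

Exit C_A = C_{A0}(1−X) = 2.81×0.291 = 0.8177 kmol/m³.
In a CSTR the entire volume is at exit conditions, so r_B = 0.0478×0.8177^0.5 = 0.04322 and r_C = 2.60×0.8177 = 2.126.
Fraction of consumed A going to B: r_B/(r_B+r_C) = 0.01993.
C_B = 0.01993·C_{A0}·X = 0.01993×2.81×0.709 = 0.0397 kmol/m³; Y_B = C_B/C_{A0} = 0.0141.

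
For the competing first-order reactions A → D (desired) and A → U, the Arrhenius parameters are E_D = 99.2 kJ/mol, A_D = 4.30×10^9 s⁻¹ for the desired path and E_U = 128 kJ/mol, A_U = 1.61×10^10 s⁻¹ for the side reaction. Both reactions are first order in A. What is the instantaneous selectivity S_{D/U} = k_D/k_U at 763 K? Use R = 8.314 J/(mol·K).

25.0

Since both paths have the same order in A, the concentration cancels and S_{D/U} = k_D/k_U = (A_D/A_U)·exp[(E_U−E_D)/(RT)].
(E_U−E_D)/(RT) = (128−99.2)×10³/(8.314×763) = 28800/6344 = 4.540.
k_D/k_U = (4.30×10^9/1.61×10^10)·exp(4.540) = 0.2671 × 93.69 = 25.0.
Since E_D < E_U, lowering the temperature improves selectivity toward D.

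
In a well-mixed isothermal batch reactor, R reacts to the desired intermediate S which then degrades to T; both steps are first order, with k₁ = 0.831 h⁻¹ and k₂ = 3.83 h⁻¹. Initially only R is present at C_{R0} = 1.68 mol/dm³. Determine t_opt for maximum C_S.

Setting dC_S/dt = 0 gives t_opt = ln(k₂/k₁)/(k₂−k₁).
= ln(3.83/0.831)/(3.83−0.831) = ln(4.609)/2.999 = 1.528/2.999 = 0.509 h.

0.509 h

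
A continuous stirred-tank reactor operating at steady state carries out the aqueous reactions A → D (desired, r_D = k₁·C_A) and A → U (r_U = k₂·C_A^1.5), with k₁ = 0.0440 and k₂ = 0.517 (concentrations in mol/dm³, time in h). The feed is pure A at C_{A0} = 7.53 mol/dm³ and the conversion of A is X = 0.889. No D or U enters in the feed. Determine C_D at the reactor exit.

0.570 mol/dm³

Exit C_A = C_{A0}(1−X) = 7.53×0.111 = 0.8358 mol/dm³.
A CSTR operates uniformly at the exit composition, giving r_D = 0.03678 and r_U = 0.3951 (each k·C_A^n at C_A = 0.8358).
Fraction of consumed A going to D: r_D/(r_D+r_U) = 0.08516.
C_D = 0.08516·C_{A0}·X = 0.08516×7.53×0.889 = 0.570 mol/dm³.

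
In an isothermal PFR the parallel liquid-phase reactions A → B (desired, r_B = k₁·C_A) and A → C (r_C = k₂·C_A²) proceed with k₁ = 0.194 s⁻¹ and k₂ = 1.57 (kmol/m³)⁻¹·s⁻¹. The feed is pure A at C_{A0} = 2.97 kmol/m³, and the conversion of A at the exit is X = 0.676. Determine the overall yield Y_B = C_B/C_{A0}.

C_A = C_{A0}(1−X) = 0.9623 kmol/m³.
Along a PFR/batch, dC_B/dC_A = −r_B/(r_B+r_C) = −k₁/(k₁+k₂·C_A).
Integrating from C_{A0} to C_A: C_B = (0.194/1.57)·ln[(0.194+1.57·2.97)/(0.194+1.57·0.962)] = 0.1236·ln(4.857/1.705) = 0.1294 kmol/m³.
Y_B = C_B/C_{A0} = 0.1294/2.97 = 0.0436.

0.0436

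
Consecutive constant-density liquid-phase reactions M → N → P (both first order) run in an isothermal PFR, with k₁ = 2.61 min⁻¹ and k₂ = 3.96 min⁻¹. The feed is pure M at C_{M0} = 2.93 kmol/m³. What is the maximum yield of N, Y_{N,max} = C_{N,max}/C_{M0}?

For a first-order series the maximum intermediate yield is C_{N,max}/C_{M0} = (k₁/k₂)^[k₂/(k₂−k₁)].
= (2.61/3.96)^(3.96/(3.96−2.61)) = (0.6591)^(2.933) = 0.2944.

0.294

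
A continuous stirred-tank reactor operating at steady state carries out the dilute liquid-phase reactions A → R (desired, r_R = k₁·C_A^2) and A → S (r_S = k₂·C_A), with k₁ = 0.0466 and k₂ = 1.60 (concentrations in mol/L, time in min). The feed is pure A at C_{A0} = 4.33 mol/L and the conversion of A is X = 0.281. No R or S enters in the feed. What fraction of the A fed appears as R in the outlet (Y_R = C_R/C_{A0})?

Exit C_A = C_{A0}(1−X) = 4.33×0.719 = 3.113 mol/L.
A CSTR operates uniformly at the exit composition, giving r_R = 0.4517 and r_S = 4.981 (each k·C_A^n at C_A = 3.113).
Fraction of consumed A going to R: r_R/(r_R+r_S) = 0.08314.
C_R = 0.08314·C_{A0}·X = 0.08314×4.33×0.281 = 0.101 mol/L; Y_R = C_R/C_{A0} = 0.0234.

0.0234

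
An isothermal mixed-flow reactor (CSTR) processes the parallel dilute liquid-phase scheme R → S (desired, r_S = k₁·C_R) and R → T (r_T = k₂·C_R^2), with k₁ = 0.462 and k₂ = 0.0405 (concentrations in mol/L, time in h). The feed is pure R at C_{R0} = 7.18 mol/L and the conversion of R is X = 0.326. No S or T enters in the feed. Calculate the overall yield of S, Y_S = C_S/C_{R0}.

0.229

Exit C_R = C_{R0}(1−X) = 7.18×0.674 = 4.839 mol/L.
Rates in a CSTR are evaluated at the outlet concentration: r_S = 0.462×4.839 = 2.236, r_T = 0.0405×4.839^2 = 0.9485.
Fraction of consumed R going to S: r_S/(r_S+r_T) = 0.7021.
C_S = 0.7021·C_{R0}·X = 0.7021×7.18×0.326 = 1.64 mol/L; Y_S = C_S/C_{R0} = 0.229.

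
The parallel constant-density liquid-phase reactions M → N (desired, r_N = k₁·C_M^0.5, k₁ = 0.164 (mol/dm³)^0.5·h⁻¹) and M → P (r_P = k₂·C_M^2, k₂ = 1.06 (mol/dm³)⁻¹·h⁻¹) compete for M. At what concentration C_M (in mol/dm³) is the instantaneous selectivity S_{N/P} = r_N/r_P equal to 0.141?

1.06 mol/dm³

S_{N/P} = (k₁/k₂)·C_M^-1.5 ⇒ C_M = (S·k₂/k₁)^(1/(-1.5)).
= (0.141×1.06/0.164)^(-0.6667) = (0.9113)^(-0.6667) = 1.06 mol/dm³.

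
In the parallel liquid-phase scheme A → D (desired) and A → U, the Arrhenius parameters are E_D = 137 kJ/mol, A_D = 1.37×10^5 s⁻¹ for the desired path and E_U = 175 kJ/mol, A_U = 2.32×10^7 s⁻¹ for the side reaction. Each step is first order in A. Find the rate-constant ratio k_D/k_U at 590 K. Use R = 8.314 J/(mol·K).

Since both paths have the same order in A, the concentration cancels and S_{D/U} = k_D/k_U = (A_D/A_U)·exp[(E_U−E_D)/(RT)].
(E_U−E_D)/(RT) = (175−137)×10³/(8.314×590) = 38000/4905 = 7.747.
k_D/k_U = (1.37×10^5/2.32×10^7)·exp(7.747) = 0.005905 × 2314 = 13.7.
Since E_D < E_U, lowering the temperature improves selectivity toward D.

13.7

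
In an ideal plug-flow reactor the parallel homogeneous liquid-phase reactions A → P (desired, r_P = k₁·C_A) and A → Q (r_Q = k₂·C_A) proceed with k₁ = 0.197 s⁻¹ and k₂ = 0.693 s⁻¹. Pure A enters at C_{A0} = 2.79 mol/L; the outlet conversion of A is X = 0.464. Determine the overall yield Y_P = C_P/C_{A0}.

0.103

C_A = C_{A0}(1−X) = 1.495 mol/L.
Both paths are first order in A, so the instantaneous fraction to P is constant: dC_P/d(−C_A) = k₁/(k₁+k₂) = 0.2213.
C_P = 0.2213·(C_{A0}−C_A) = 0.2213×1.295 = 0.287 mol/L.
Y_P = C_P/C_{A0} = 0.2865/2.79 = 0.103.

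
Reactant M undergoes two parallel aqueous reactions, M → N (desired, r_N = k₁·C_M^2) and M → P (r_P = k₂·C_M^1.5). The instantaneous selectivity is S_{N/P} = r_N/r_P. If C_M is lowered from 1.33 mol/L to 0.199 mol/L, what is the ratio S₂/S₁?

S_{N/P} = (k₁/k₂)·C_M^0.5, so S₂/S₁ = (C_{M,2}/C_{M,1})^0.5.
= (0.199/1.33)^0.5 = (0.1496)^0.5 = 0.387.
Selectivity toward N falls as C_M falls — high-concentration operation is favoured.

0.387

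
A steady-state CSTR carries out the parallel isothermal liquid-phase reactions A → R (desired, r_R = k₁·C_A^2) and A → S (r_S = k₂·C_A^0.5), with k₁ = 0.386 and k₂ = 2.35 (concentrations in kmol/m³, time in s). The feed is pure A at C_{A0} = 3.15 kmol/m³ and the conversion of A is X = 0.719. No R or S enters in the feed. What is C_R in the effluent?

Exit C_A = C_{A0}(1−X) = 3.15×0.281 = 0.8852 kmol/m³.
Rates in a CSTR are evaluated at the outlet concentration: r_R = 0.386×0.8852^2 = 0.3024, r_S = 2.35×0.8852^0.5 = 2.211.
Fraction of consumed A going to R: r_R/(r_R+r_S) = 0.1203.
C_R = 0.1203·C_{A0}·X = 0.1203×3.15×0.719 = 0.273 kmol/m³.

0.273 kmol/m³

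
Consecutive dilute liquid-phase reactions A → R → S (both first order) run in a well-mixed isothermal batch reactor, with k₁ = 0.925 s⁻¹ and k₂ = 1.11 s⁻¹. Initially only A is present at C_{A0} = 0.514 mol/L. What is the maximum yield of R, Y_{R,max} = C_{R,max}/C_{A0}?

For a first-order series the maximum intermediate yield is C_{R,max}/C_{A0} = (k₁/k₂)^[k₂/(k₂−k₁)].
= (0.925/1.11)^(1.11/(1.11−0.925)) = (0.8333)^(6.000) = 0.3349.

0.335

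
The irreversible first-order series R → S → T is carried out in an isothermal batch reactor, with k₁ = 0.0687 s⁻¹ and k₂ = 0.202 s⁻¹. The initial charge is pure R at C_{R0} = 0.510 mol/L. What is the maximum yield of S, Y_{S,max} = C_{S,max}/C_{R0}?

For a first-order series the maximum intermediate yield is C_{S,max}/C_{R0} = (k₁/k₂)^[k₂/(k₂−k₁)].
= (0.0687/0.202)^(0.202/(0.202−0.0687)) = (0.3401)^(1.515) = 0.1951.

0.195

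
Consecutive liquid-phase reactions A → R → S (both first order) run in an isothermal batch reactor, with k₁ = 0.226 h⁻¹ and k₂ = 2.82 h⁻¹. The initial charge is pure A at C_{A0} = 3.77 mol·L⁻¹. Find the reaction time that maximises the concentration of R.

Setting dC_R/dt = 0 gives t_opt = ln(k₂/k₁)/(k₂−k₁).
= ln(2.82/0.226)/(2.82−0.226) = ln(12.48)/2.594 = 2.524/2.594 = 0.973 h.

0.973 h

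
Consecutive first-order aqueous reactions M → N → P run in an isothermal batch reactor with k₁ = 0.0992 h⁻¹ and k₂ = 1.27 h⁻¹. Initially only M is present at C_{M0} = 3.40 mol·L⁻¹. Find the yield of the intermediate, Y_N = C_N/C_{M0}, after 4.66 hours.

0.0531

The intermediate concentration in a first-order A→B→C sequence is C_N = k₁C_{M0}(e^(−k₁t) − e^(−k₂t))/(k₂−k₁).
e^(−k₁t) = e^(−0.0992×4.66) = e^(−0.4623) = 0.6299; e^(−k₂t) = e^(−5.918) = 0.002690.
C_N = 0.0992×3.40/(1.27−0.0992) × (0.6299−0.002690) = 0.2881×0.6272 = 0.1807 mol·L⁻¹.
Y_N = C_N/C_{M0} = 0.1807/3.40 = 0.0531.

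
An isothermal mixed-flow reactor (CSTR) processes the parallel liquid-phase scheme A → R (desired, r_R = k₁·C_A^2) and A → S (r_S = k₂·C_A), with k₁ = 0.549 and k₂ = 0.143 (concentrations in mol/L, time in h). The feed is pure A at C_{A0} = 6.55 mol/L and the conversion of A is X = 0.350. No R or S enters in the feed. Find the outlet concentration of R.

2.16 mol/L

Exit C_A = C_{A0}(1−X) = 6.55×0.650 = 4.258 mol/L.
In a CSTR the entire volume is at exit conditions, so r_R = 0.549×4.258^2 = 9.951 and r_S = 0.143×4.258 = 0.6088.
Fraction of consumed A going to R: r_R/(r_R+r_S) = 0.9423.
C_R = 0.9423·C_{A0}·X = 0.9423×6.55×0.350 = 2.16 mol/L.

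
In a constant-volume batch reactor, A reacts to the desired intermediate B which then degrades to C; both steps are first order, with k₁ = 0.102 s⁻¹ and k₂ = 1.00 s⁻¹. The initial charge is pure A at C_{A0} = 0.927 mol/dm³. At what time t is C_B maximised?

2.54 s

Setting dC_B/dt = 0 gives t_opt = ln(k₂/k₁)/(k₂−k₁).
= ln(1.00/0.102)/(1.00−0.102) = ln(9.804)/0.8980 = 2.283/0.8980 = 2.54 s.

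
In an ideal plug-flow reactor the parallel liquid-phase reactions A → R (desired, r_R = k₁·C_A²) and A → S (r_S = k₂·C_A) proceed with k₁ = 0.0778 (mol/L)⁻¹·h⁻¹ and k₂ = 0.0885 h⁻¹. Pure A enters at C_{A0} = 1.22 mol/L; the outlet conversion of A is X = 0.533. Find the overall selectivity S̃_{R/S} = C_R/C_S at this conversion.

C_A = C_{A0}(1−X) = 0.5697 mol/L.
Along a PFR/batch, dC_S/dC_A = −r_S/(r_R+r_S) = −k₂/(k₂+k₁·C_A).
Integrating from C_{A0} to C_A: C_S = (0.0885/0.0778)·ln[(0.0885+0.0778·1.22)/(0.0885+0.0778·0.570)] = 1.138·ln(0.1834/0.1328) = 0.3671 mol/L.
Then C_R = (C_{A0}−C_A) − C_S = 0.6503 − 0.3671 = 0.2832 mol/L.
S̃_{R/S} = C_R/C_S = 0.2832/0.3671 = 0.771.

0.771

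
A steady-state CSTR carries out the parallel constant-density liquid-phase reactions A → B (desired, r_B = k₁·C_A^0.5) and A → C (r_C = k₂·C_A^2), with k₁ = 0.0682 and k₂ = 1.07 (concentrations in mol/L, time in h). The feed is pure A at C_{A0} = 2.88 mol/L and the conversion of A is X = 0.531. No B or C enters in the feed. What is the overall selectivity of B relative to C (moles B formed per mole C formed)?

0.0406

Exit C_A = C_{A0}(1−X) = 2.88×0.469 = 1.351 mol/L.
In a CSTR the entire volume is at exit conditions, so r_B = 0.0682×1.351^0.5 = 0.07926 and r_C = 1.07×1.351^2 = 1.952.
Overall selectivity = C_B/C_C = r_Bτ/(r_Cτ) = r_B/r_C = 0.0406.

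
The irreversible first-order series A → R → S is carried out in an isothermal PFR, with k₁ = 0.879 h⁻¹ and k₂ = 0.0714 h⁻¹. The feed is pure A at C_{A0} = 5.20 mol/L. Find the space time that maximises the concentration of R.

The intermediate peaks when r₁ = r₂, i.e. k₁e^(−k₁τ) = k₂e^(−k₂τ), giving τ_opt = ln(k₂/k₁)/(k₂−k₁).
= ln(0.0714/0.879)/(0.0714−0.879) = ln(0.08123)/-0.8076 = -2.510/-0.8076 = 3.11 h.

3.11 h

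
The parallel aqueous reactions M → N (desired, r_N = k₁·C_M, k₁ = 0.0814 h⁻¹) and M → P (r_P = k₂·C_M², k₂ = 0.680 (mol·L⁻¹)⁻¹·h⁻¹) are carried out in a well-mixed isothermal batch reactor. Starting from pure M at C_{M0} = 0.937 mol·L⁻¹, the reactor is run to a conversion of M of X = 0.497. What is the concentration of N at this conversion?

0.0696 mol·L⁻¹

C_M = C_{M0}(1−X) = 0.4713 mol·L⁻¹.
Along a PFR/batch, dC_N/dC_M = −r_N/(r_N+r_P) = −k₁/(k₁+k₂·C_M).
Integrating from C_{M0} to C_M: C_N = (0.0814/0.680)·ln[(0.0814+0.680·0.937)/(0.0814+0.680·0.471)] = 0.1197·ln(0.7186/0.4019) = 0.06956 mol·L⁻¹.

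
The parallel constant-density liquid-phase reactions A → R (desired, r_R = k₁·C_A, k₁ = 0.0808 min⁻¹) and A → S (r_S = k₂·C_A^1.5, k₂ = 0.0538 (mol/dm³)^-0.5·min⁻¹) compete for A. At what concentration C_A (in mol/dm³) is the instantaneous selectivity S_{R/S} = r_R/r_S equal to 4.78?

S_{R/S} = (k₁/k₂)·C_A^-0.5 ⇒ C_A = (S·k₂/k₁)^(-2).
= (4.78×0.0538/0.0808)^(-2) = (3.183)^(-2) = 0.0987 mol/dm³.

0.0987 mol/dm³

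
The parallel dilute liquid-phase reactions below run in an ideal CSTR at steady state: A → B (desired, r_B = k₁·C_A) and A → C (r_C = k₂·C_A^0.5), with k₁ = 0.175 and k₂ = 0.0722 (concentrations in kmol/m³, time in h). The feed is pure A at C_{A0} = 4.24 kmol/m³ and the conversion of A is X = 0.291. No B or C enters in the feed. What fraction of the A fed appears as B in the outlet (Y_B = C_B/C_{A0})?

0.235

Exit C_A = C_{A0}(1−X) = 4.24×0.709 = 3.006 kmol/m³.
A CSTR operates uniformly at the exit composition, giving r_B = 0.5261 and r_C = 0.1252 (each k·C_A^n at C_A = 3.006).
Fraction of consumed A going to B: r_B/(r_B+r_C) = 0.8078.
C_B = 0.8078·C_{A0}·X = 0.8078×4.24×0.291 = 0.997 kmol/m³; Y_B = C_B/C_{A0} = 0.235.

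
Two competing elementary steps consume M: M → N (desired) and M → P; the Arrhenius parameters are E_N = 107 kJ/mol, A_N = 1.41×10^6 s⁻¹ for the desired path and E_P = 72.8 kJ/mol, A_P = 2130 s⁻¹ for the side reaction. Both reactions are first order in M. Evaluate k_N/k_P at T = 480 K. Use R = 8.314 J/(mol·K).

k_N/k_P = (A_N/A_P)·exp[−(E_N−E_P)/(RT)] = (A_N/A_P)·exp[(E_P−E_N)/(RT)].
(E_P−E_N)/(RT) = (72.8−107)×10³/(8.314×480) = -34200/3991 = -8.570.
k_N/k_P = (1.41×10^6/2130)·exp(-8.570) = 662.0 × 1.897×10^-4 = 0.126.

0.126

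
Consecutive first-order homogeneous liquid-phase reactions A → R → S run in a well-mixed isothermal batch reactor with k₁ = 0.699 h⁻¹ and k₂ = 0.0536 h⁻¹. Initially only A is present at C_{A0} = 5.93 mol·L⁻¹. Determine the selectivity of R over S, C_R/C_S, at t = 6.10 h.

For first-order series with pure A initially, C_R(t) = k₁C_{A0}/(k₂−k₁)·(e^(−k₁t) − e^(−k₂t)).
e^(−k₁t) = e^(−0.699×6.10) = e^(−4.264) = 0.01407; e^(−k₂t) = e^(−0.3270) = 0.7211.
C_R = 0.699×5.93/(0.0536−0.699) × (0.01407−0.7211) = (-6.422)×(-0.7070) = 4.541 mol·L⁻¹.
C_A = C_{A0}e^(−k₁t) = 0.08342 mol·L⁻¹, so C_S = C_{A0}−C_A−C_R = 1.306 mol·L⁻¹; C_R/C_S = 3.48.

3.48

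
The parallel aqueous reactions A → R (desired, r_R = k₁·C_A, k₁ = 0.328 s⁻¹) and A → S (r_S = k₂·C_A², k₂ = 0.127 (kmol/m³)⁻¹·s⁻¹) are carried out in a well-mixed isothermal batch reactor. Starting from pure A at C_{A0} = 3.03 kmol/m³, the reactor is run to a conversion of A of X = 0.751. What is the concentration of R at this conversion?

C_A = C_{A0}(1−X) = 0.7545 kmol/m³.
Along a PFR/batch, dC_R/dC_A = −r_R/(r_R+r_S) = −k₁/(k₁+k₂·C_A).
Integrating from C_{A0} to C_A: C_R = (0.328/0.127)·ln[(0.328+0.127·3.03)/(0.328+0.127·0.754)] = 2.583·ln(0.7128/0.4238) = 1.343 kmol/m³.

1.34 kmol/m³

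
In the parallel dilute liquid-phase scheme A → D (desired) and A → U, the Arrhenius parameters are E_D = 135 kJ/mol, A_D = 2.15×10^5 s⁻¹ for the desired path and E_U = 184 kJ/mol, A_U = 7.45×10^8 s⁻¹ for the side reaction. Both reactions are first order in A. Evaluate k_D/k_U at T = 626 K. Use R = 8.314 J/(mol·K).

3.54

k_D/k_U = (A_D/A_U)·exp[−(E_D−E_U)/(RT)] = (A_D/A_U)·exp[(E_U−E_D)/(RT)].
(E_U−E_D)/(RT) = (184−135)×10³/(8.314×626) = 49000/5205 = 9.415.
k_D/k_U = (2.15×10^5/7.45×10^8)·exp(9.415) = 2.886×10^-4 × 12269 = 3.54.
Since E_D < E_U, lowering the temperature improves selectivity toward D.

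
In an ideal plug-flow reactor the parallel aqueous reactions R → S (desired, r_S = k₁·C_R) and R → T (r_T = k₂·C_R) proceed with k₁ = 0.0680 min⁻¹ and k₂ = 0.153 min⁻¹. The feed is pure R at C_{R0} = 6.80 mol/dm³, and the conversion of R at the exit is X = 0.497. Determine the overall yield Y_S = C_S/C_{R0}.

0.153

C_R = C_{R0}(1−X) = 3.420 mol/dm³.
Both paths are first order in R, so the instantaneous fraction to S is constant: dC_S/d(−C_R) = k₁/(k₁+k₂) = 0.3077.
C_S = 0.3077·(C_{R0}−C_R) = 0.3077×3.380 = 1.04 mol/dm³.
Y_S = C_S/C_{R0} = 1.040/6.80 = 0.153.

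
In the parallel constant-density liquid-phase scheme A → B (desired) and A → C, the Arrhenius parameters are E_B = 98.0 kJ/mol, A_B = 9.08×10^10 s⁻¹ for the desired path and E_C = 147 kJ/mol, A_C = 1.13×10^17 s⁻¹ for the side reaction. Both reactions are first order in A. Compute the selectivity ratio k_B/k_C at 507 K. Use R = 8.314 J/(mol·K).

0.0898

k_B/k_C = (A_B/A_C)·exp[−(E_B−E_C)/(RT)] = (A_B/A_C)·exp[(E_C−E_B)/(RT)].
(E_C−E_B)/(RT) = (147−98.0)×10³/(8.314×507) = 49000/4215 = 11.62.
k_B/k_C = (9.08×10^10/1.13×10^17)·exp(11.62) = 8.035×10^-7 × 1.118×10^5 = 0.0898.
Since E_B < E_C, lowering the temperature improves selectivity toward B.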